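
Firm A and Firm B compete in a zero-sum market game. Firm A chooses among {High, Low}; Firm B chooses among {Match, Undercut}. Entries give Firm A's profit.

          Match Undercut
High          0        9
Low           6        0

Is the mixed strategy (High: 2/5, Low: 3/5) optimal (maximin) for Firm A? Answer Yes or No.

Yes

Against Match this mix gives (2/5)·0 + (3/5)·6 = 18/5.
Against Undercut this mix gives (2/5)·9 + (3/5)·0 = 18/5.
All of Firm B's active replies (Match, Undercut) yield 18/5, and no column does worse for Firm A. The mix makes Firm B indifferent and guarantees 18/5, so it is optimal.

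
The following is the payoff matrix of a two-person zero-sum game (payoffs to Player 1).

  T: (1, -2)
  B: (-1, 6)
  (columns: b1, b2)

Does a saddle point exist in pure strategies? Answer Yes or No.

Row minima: T → -2, B → -1; maximin = -1.
Column maxima: b1 → 1, b2 → 6; minimax = 1.
-1 ≠ 1, so no pure-strategy equilibrium exists.

No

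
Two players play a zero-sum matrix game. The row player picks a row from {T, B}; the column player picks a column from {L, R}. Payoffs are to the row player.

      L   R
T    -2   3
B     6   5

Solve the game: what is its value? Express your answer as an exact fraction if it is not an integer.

5

Row minima: T → -2, B → 5; maximin = 5.
Column maxima: L → 6, R → 5; minimax = 5.
Since maximin = minimax = 5, there is a saddle point and the value is 5.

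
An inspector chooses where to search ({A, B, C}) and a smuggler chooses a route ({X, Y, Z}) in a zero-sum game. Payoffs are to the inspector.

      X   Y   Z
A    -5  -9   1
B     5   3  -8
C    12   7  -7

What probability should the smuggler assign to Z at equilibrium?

2/3

Row minima: A → -9, B → -8, C → -7; maximin = -7.
Column maxima: X → 12, Y → 7, Z → 1; minimax = 1.
-7 ≠ 1, so there is no saddle point; optimal play is mixed.
B is strictly dominated by C, so the inspector never plays it.
X is strictly dominated by Y (it gives the inspector strictly more in every row), so the smuggler never plays it.
On the remaining 2×2 (A, C vs Y, Z):
Let the inspector play A with probability p. Expected payoff against Y: (-9)p + 7(1−p) = −16p + 7; against Z: 1p + (-7)(1−p) = 8p − 7.
Setting these equal: −16p + 7 = 8p − 7 ⇒ −24p = -14 ⇒ p = 7/12, and the value is (-16)·(7/12) + 7 = -7/3.
For the smuggler: with q = P(Y), equating A's and C's payoffs gives −10q + 1 = 14q − 7 ⇒ q = 1/3.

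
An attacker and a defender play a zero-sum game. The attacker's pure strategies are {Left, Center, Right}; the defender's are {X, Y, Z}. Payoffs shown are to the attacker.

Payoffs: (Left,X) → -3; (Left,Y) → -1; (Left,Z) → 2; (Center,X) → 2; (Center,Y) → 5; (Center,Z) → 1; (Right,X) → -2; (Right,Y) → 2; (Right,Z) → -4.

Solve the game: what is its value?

Row minima: Left → -3, Center → 1, Right → -4; maximin = 1.
Column maxima: X → 2, Y → 5, Z → 2; minimax = 2.
1 ≠ 2, so there is no saddle point; optimal play is mixed.
Right is strictly dominated by Center, so the attacker never plays it.
Y is strictly dominated by X (it gives the attacker strictly more in every row), so the defender never plays it.
On the remaining 2×2 (Left, Center vs X, Z):
Let the attacker play Left with probability p. Expected payoff against X: (-3)p + 2(1−p) = −5p + 2; against Z: 2p + 1(1−p) = p + 1.
Setting these equal: −5p + 2 = p + 1 ⇒ −6p = -1 ⇒ p = 1/6, and the value is (-5)·(1/6) + 2 = 7/6.
For the defender: with q = P(X), equating Left's and Center's payoffs gives −5q + 2 = q + 1 ⇒ q = 1/6.

7/6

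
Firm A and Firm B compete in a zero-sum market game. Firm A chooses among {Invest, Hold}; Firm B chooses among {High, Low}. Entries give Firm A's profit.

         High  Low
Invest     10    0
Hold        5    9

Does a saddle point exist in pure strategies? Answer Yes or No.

Row minima: Invest → 0, Hold → 5; maximin = 5.
Column maxima: High → 10, Low → 9; minimax = 9.
5 ≠ 9, so no pure-strategy equilibrium exists.

No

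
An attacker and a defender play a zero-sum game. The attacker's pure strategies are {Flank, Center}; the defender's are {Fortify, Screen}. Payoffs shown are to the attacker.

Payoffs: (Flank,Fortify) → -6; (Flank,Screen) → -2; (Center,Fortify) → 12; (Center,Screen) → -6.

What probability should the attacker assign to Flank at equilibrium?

Row minima: Flank → -6, Center → -6; maximin = -6.
Column maxima: Fortify → 12, Screen → -2; minimax = -2.
-6 ≠ -2, so there is no saddle point; optimal play is mixed.
Let the attacker play Flank with probability p. Expected payoff against Fortify: (-6)p + 12(1−p) = −18p + 12; against Screen: (-2)p + (-6)(1−p) = 4p − 6.
Setting these equal: −18p + 12 = 4p − 6 ⇒ −22p = -18 ⇒ p = 9/11, and the value is (-18)·(9/11) + 12 = -30/11.
For the defender: with q = P(Fortify), equating Flank's and Center's payoffs gives −4q − 2 = 18q − 6 ⇒ q = 2/11.

9/11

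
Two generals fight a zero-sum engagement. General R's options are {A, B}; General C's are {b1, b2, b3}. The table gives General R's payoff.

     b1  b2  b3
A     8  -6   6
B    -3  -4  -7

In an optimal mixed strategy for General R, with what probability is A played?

1/5

Row minima: A → -6, B → -7; maximin = -6.
Column maxima: b1 → 8, b2 → -4, b3 → 6; minimax = -4.
-6 ≠ -4, so there is no saddle point; optimal play is mixed.
b1 is strictly dominated by b2 (it gives General R strictly more in every row), so General C never plays it.
On the remaining 2×2 (A, B vs b2, b3):
Let General R play A with probability p. Expected payoff against b2: (-6)p + (-4)(1−p) = −2p − 4; against b3: 6p + (-7)(1−p) = 13p − 7.
Setting these equal: −2p − 4 = 13p − 7 ⇒ −15p = -3 ⇒ p = 1/5, and the value is (-2)·(1/5) − 4 = -22/5.
For General C: with q = P(b2), equating A's and B's payoffs gives −12q + 6 = 3q − 7 ⇒ q = 13/15.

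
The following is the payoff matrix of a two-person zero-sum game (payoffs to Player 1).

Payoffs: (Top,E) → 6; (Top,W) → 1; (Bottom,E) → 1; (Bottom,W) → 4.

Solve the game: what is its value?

Row minima: Top → 1, Bottom → 1; maximin = 1.
Column maxima: E → 6, W → 4; minimax = 4.
1 ≠ 4, so there is no saddle point; optimal play is mixed.
Let Player 1 play Top with probability p. Expected payoff against E: 6p + 1(1−p) = 5p + 1; against W: 1p + 4(1−p) = −3p + 4.
Setting these equal: 5p + 1 = −3p + 4 ⇒ 8p = 3 ⇒ p = 3/8, and the value is (5)·(3/8) + 1 = 23/8.
For Player 2: with q = P(E), equating Top's and Bottom's payoffs gives 5q + 1 = −3q + 4 ⇒ q = 3/8.

23/8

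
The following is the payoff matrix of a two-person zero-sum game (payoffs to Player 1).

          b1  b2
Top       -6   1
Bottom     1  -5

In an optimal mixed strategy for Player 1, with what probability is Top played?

Row minima: Top → -6, Bottom → -5; maximin = -5.
Column maxima: b1 → 1, b2 → 1; minimax = 1.
-5 ≠ 1, so there is no saddle point; optimal play is mixed.
Let Player 1 play Top with probability p. Expected payoff against b1: (-6)p + 1(1−p) = −7p + 1; against b2: 1p + (-5)(1−p) = 6p − 5.
Setting these equal: −7p + 1 = 6p − 5 ⇒ −13p = -6 ⇒ p = 6/13, and the value is (-7)·(6/13) + 1 = -29/13.
For Player 2: with q = P(b1), equating Top's and Bottom's payoffs gives −7q + 1 = 6q − 5 ⇒ q = 6/13.

6/13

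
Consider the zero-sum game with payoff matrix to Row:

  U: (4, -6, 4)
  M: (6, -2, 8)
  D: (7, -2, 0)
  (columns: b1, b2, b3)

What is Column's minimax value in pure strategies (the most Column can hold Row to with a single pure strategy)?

Column maxima: b1 → 7, b2 → -2, b3 → 8.
The smallest of these is -2.

-2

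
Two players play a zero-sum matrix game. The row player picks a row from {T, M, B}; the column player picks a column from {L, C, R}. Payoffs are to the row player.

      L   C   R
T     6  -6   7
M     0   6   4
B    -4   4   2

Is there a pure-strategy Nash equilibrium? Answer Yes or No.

Row minima: T → -6, M → 0, B → -4; maximin = 0.
Column maxima: L → 6, C → 6, R → 7; minimax = 6.
0 ≠ 6, so no pure-strategy equilibrium exists.

No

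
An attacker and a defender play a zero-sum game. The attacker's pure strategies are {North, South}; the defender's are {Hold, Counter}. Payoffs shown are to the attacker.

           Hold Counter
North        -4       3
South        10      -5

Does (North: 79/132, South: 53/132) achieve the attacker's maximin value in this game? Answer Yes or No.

No

Against Hold this mix gives (79/132)·(-4) + (53/132)·10 = 107/66.
Against Counter this mix gives (79/132)·3 + (53/132)·(-5) = -7/33.
The defender will play Counter, holding the attacker to -7/33. Shifting weight toward the row that does better against Counter would raise this floor (the equalizing mix achieves 5/11 against both Counter and Hold), so the proposed strategy is not optimal.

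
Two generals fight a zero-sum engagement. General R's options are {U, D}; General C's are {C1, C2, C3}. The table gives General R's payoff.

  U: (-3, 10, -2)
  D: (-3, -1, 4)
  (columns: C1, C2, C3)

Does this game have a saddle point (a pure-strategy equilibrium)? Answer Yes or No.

Yes

Row minima: U → -3, D → -3; maximin = -3.
Column maxima: C1 → -3, C2 → 10, C3 → 4; minimax = -3.
maximin = minimax = -3, so a saddle point exists.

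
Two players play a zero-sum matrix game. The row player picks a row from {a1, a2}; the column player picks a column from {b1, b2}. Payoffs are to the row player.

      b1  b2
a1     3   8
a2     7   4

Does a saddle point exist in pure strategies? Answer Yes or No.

No

Row minima: a1 → 3, a2 → 4; maximin = 4.
Column maxima: b1 → 7, b2 → 8; minimax = 7.
4 ≠ 7, so no pure-strategy equilibrium exists.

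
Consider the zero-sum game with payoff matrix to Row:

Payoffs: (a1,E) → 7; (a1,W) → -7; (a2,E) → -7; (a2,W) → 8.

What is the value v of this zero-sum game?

Row minima: a1 → -7, a2 → -7; maximin = -7.
Column maxima: E → 7, W → 8; minimax = 7.
-7 ≠ 7, so there is no saddle point; optimal play is mixed.
Let Row play a1 with probability p. Expected payoff against E: 7p + (-7)(1−p) = 14p − 7; against W: (-7)p + 8(1−p) = −15p + 8.
Setting these equal: 14p − 7 = −15p + 8 ⇒ 29p = 15 ⇒ p = 15/29, and the value is (14)·(15/29) − 7 = 7/29.
For Column: with q = P(E), equating a1's and a2's payoffs gives 14q − 7 = −15q + 8 ⇒ q = 15/29.

7/29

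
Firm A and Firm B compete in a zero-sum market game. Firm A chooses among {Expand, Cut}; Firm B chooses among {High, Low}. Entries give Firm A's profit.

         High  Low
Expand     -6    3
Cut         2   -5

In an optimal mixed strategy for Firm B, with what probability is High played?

Row minima: Expand → -6, Cut → -5; maximin = -5.
Column maxima: High → 2, Low → 3; minimax = 2.
-5 ≠ 2, so there is no saddle point; optimal play is mixed.
Let Firm A play Expand with probability p. Expected payoff against High: (-6)p + 2(1−p) = −8p + 2; against Low: 3p + (-5)(1−p) = 8p − 5.
Setting these equal: −8p + 2 = 8p − 5 ⇒ −16p = -7 ⇒ p = 7/16, and the value is (-8)·(7/16) + 2 = -3/2.
For Firm B: with q = P(High), equating Expand's and Cut's payoffs gives −9q + 3 = 7q − 5 ⇒ q = 1/2.

1/2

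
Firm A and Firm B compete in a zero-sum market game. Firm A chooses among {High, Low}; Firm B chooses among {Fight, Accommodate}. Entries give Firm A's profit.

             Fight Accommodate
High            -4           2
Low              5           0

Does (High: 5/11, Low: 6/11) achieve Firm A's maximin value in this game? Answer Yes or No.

Against Fight this mix gives (5/11)·(-4) + (6/11)·5 = 10/11.
Against Accommodate this mix gives (5/11)·2 + (6/11)·0 = 10/11.
All of Firm B's active replies (Fight, Accommodate) yield 10/11, and no column does worse for Firm A. The mix makes Firm B indifferent and guarantees 10/11, so it is optimal.

Yes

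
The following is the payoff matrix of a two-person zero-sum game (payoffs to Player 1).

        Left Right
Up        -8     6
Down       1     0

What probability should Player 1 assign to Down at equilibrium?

Row minima: Up → -8, Down → 0; maximin = 0.
Column maxima: Left → 1, Right → 6; minimax = 1.
0 ≠ 1, so there is no saddle point; optimal play is mixed.
Let Player 1 play Up with probability p. Expected payoff against Left: (-8)p + 1(1−p) = −9p + 1; against Right: 6p + 0(1−p) = 6p.
Setting these equal: −9p + 1 = 6p ⇒ −15p = -1 ⇒ p = 1/15, and the value is (-9)·(1/15) + 1 = 2/5.
For Player 2: with q = P(Left), equating Up's and Down's payoffs gives −14q + 6 = q ⇒ q = 2/5.

14/15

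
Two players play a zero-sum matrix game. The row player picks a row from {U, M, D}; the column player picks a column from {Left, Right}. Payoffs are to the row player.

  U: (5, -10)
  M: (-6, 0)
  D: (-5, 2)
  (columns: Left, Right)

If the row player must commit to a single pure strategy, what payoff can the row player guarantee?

Row minima: U → -10, M → -6, D → -5.
The best of these is -5.

-5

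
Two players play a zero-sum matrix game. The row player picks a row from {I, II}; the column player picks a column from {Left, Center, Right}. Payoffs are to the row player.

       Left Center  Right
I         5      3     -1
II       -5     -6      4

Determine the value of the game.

3/7

Row minima: I → -1, II → -6; maximin = -1.
Column maxima: Left → 5, Center → 3, Right → 4; minimax = 3.
-1 ≠ 3, so there is no saddle point; optimal play is mixed.
Left is strictly dominated by Center (it gives the row player strictly more in every row), so the column player never plays it.
On the remaining 2×2 (I, II vs Center, Right):
Let the row player play I with probability p. Expected payoff against Center: 3p + (-6)(1−p) = 9p − 6; against Right: (-1)p + 4(1−p) = −5p + 4.
Setting these equal: 9p − 6 = −5p + 4 ⇒ 14p = 10 ⇒ p = 5/7, and the value is (9)·(5/7) − 6 = 3/7.
For the column player: with q = P(Center), equating I's and II's payoffs gives 4q − 1 = −10q + 4 ⇒ q = 5/14.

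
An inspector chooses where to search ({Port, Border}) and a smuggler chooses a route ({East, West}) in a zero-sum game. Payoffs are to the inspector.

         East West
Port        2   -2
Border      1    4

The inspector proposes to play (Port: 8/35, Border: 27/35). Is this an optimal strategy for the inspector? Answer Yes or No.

Against East this mix gives (8/35)·2 + (27/35)·1 = 43/35.
Against West this mix gives (8/35)·(-2) + (27/35)·4 = 92/35.
The smuggler will play East, holding the inspector to 43/35. Shifting weight toward the row that does better against East would raise this floor (the equalizing mix achieves 10/7 against both East and West), so the proposed strategy is not optimal.

No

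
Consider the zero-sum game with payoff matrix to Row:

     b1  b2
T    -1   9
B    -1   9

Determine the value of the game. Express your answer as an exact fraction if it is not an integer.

-1

Row minima: T → -1, B → -1; maximin = -1.
Column maxima: b1 → -1, b2 → 9; minimax = -1.
Since maximin = minimax = -1, there is a saddle point and the value is -1.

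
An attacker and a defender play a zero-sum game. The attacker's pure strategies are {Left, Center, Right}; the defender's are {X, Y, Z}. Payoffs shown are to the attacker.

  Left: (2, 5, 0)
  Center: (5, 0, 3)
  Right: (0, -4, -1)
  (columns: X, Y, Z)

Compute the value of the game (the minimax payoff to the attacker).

15/8

Row minima: Left → 0, Center → 0, Right → -4; maximin = 0.
Column maxima: X → 5, Y → 5, Z → 3; minimax = 3.
0 ≠ 3, so there is no saddle point; optimal play is mixed.
Right is strictly dominated by Left, so the attacker never plays it.
X is strictly dominated by Z (it gives the attacker strictly more in every row), so the defender never plays it.
On the remaining 2×2 (Left, Center vs Y, Z):
Let the attacker play Left with probability p. Expected payoff against Y: 5p + 0(1−p) = 5p; against Z: 0p + 3(1−p) = −3p + 3.
Setting these equal: 5p = −3p + 3 ⇒ 8p = 3 ⇒ p = 3/8, and the value is (5)·(3/8) = 15/8.
For the defender: with q = P(Y), equating Left's and Center's payoffs gives 5q = −3q + 3 ⇒ q = 3/8.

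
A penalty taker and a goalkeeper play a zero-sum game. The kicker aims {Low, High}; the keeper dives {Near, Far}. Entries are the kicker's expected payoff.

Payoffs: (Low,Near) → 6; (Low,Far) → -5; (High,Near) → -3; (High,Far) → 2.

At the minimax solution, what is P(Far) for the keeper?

Row minima: Low → -5, High → -3; maximin = -3.
Column maxima: Near → 6, Far → 2; minimax = 2.
-3 ≠ 2, so there is no saddle point; optimal play is mixed.
Let the kicker play Low with probability p. Expected payoff against Near: 6p + (-3)(1−p) = 9p − 3; against Far: (-5)p + 2(1−p) = −7p + 2.
Setting these equal: 9p − 3 = −7p + 2 ⇒ 16p = 5 ⇒ p = 5/16, and the value is (9)·(5/16) − 3 = -3/16.
For the keeper: with q = P(Near), equating Low's and High's payoffs gives 11q − 5 = −5q + 2 ⇒ q = 7/16.

9/16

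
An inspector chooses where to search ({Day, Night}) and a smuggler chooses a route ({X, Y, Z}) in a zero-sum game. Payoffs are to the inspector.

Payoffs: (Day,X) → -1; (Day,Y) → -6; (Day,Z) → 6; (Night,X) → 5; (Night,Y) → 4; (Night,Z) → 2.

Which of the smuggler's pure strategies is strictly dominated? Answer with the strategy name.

Y holds the inspector's payoff strictly below X in every row: -6 < -1, 4 < 5.
So X is strictly dominated for the smuggler.

X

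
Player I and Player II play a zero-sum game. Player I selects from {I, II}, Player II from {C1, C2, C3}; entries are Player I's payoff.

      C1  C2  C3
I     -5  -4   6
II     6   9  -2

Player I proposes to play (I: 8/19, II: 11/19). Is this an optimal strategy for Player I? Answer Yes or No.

Yes

Against C1 this mix gives (8/19)·(-5) + (11/19)·6 = 26/19.
Against C2 this mix gives (8/19)·(-4) + (11/19)·9 = 67/19.
Against C3 this mix gives (8/19)·6 + (11/19)·(-2) = 26/19.
All of Player II's active replies (C1, C3) yield 26/19, and no column does worse for Player I. The mix makes Player II indifferent and guarantees 26/19, so it is optimal.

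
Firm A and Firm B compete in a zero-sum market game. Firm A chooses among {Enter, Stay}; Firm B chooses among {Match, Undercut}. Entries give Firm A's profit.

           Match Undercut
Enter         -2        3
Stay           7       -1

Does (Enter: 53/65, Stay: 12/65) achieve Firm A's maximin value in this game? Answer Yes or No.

Against Match this mix gives (53/65)·(-2) + (12/65)·7 = -22/65.
Against Undercut this mix gives (53/65)·3 + (12/65)·(-1) = 147/65.
Firm B will play Match, holding Firm A to -22/65. Shifting weight toward the row that does better against Match would raise this floor (the equalizing mix achieves 19/13 against both Match and Undercut), so the proposed strategy is not optimal.

No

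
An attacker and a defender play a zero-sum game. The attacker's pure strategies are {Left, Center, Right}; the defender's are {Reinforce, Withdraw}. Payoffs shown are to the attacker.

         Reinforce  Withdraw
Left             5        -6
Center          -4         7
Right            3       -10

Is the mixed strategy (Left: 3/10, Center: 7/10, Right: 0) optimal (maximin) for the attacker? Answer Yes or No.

Against Reinforce this mix gives (3/10)·5 + (7/10)·(-4) = -13/10.
Against Withdraw this mix gives (3/10)·(-6) + (7/10)·7 = 31/10.
The defender will play Reinforce, holding the attacker to -13/10. Shifting weight toward the row that does better against Reinforce would raise this floor (the equalizing mix achieves 1/2 against both Reinforce and Withdraw), so the proposed strategy is not optimal.

No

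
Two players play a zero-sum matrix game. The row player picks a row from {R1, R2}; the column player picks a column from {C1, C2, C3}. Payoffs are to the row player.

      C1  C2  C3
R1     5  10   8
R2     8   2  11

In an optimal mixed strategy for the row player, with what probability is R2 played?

Row minima: R1 → 5, R2 → 2; maximin = 5.
Column maxima: C1 → 8, C2 → 10, C3 → 11; minimax = 8.
5 ≠ 8, so there is no saddle point; optimal play is mixed.
C3 is strictly dominated by C1 (it gives the row player strictly more in every row), so the column player never plays it.
On the remaining 2×2 (R1, R2 vs C1, C2):
Let the row player play R1 with probability p. Expected payoff against C1: 5p + 8(1−p) = −3p + 8; against C2: 10p + 2(1−p) = 8p + 2.
Setting these equal: −3p + 8 = 8p + 2 ⇒ −11p = -6 ⇒ p = 6/11, and the value is (-3)·(6/11) + 8 = 70/11.
For the column player: with q = P(C1), equating R1's and R2's payoffs gives −5q + 10 = 6q + 2 ⇒ q = 8/11.

5/11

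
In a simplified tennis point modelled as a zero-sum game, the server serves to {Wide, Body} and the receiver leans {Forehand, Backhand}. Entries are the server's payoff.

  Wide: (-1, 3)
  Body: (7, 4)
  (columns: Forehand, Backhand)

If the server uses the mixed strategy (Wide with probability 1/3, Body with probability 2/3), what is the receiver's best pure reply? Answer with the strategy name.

If the receiver plays Forehand, the server's expected payoff is (1/3)·(-1) + (2/3)·7 = 13/3.
If the receiver plays Backhand, the server's expected payoff is (1/3)·3 + (2/3)·4 = 11/3.
The receiver minimizes the server's payoff; the smallest is 11/3, so the best response is Backhand.

Backhand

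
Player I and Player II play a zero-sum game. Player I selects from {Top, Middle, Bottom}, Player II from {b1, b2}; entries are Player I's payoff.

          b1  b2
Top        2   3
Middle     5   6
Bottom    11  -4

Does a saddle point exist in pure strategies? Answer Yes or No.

Row minima: Top → 2, Middle → 5, Bottom → -4; maximin = 5.
Column maxima: b1 → 11, b2 → 6; minimax = 6.
5 ≠ 6, so no pure-strategy equilibrium exists.

No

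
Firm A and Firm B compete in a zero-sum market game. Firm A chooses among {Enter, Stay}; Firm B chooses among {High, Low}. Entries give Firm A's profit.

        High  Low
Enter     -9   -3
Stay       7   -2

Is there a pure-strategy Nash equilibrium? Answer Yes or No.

Row minima: Enter → -9, Stay → -2; maximin = -2.
Column maxima: High → 7, Low → -2; minimax = -2.
maximin = minimax = -2, so a saddle point exists.

Yes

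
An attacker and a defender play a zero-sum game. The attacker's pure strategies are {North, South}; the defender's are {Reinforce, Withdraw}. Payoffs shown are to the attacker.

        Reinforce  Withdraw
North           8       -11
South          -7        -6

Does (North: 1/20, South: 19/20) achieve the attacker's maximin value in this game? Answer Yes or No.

Against Reinforce this mix gives (1/20)·8 + (19/20)·(-7) = -25/4.
Against Withdraw this mix gives (1/20)·(-11) + (19/20)·(-6) = -25/4.
All of the defender's active replies (Reinforce, Withdraw) yield -25/4, and no column does worse for the attacker. The mix makes the defender indifferent and guarantees -25/4, so it is optimal.

Yes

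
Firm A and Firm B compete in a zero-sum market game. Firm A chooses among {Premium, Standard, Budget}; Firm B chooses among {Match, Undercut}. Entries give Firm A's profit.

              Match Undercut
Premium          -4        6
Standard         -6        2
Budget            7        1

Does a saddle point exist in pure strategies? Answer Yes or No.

Row minima: Premium → -4, Standard → -6, Budget → 1; maximin = 1.
Column maxima: Match → 7, Undercut → 6; minimax = 6.
1 ≠ 6, so no pure-strategy equilibrium exists.

No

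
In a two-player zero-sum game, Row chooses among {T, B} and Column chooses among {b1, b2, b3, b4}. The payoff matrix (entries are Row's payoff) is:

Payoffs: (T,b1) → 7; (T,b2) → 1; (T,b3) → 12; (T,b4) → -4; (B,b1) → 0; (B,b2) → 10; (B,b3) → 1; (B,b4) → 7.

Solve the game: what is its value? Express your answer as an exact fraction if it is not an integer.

49/18

Row minima: T → -4, B → 0; maximin = 0.
Column maxima: b1 → 7, b2 → 10, b3 → 12, b4 → 7; minimax = 7.
0 ≠ 7, so there is no saddle point; optimal play is mixed.
b2 is strictly dominated by b4 (it gives Row strictly more in every row), so Column never plays it.
b3 is strictly dominated by b1 (it gives Row strictly more in every row), so Column never plays it.
On the remaining 2×2 (T, B vs b1, b4):
Let Row play T with probability p. Expected payoff against b1: 7p + 0(1−p) = 7p; against b4: (-4)p + 7(1−p) = −11p + 7.
Setting these equal: 7p = −11p + 7 ⇒ 18p = 7 ⇒ p = 7/18, and the value is (7)·(7/18) = 49/18.
For Column: with q = P(b1), equating T's and B's payoffs gives 11q − 4 = −7q + 7 ⇒ q = 11/18.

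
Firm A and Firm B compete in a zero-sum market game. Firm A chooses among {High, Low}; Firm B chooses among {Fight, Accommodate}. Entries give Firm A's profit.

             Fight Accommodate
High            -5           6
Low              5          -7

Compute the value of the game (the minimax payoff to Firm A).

Row minima: High → -5, Low → -7; maximin = -5.
Column maxima: Fight → 5, Accommodate → 6; minimax = 5.
-5 ≠ 5, so there is no saddle point; optimal play is mixed.
Let Firm A play High with probability p. Expected payoff against Fight: (-5)p + 5(1−p) = −10p + 5; against Accommodate: 6p + (-7)(1−p) = 13p − 7.
Setting these equal: −10p + 5 = 13p − 7 ⇒ −23p = -12 ⇒ p = 12/23, and the value is (-10)·(12/23) + 5 = -5/23.
For Firm B: with q = P(Fight), equating High's and Low's payoffs gives −11q + 6 = 12q − 7 ⇒ q = 13/23.

-5/23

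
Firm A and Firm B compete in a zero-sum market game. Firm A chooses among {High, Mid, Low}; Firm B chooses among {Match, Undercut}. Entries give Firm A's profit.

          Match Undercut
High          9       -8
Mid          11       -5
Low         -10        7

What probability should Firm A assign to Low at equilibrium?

16/33

Row minima: High → -8, Mid → -5, Low → -10; maximin = -5.
Column maxima: Match → 11, Undercut → 7; minimax = 7.
-5 ≠ 7, so there is no saddle point; optimal play is mixed.
High is strictly dominated by Mid, so Firm A never plays it.
On the remaining 2×2 (Mid, Low vs Match, Undercut):
Let Firm A play Mid with probability p. Expected payoff against Match: 11p + (-10)(1−p) = 21p − 10; against Undercut: (-5)p + 7(1−p) = −12p + 7.
Setting these equal: 21p − 10 = −12p + 7 ⇒ 33p = 17 ⇒ p = 17/33, and the value is (21)·(17/33) − 10 = 9/11.
For Firm B: with q = P(Match), equating Mid's and Low's payoffs gives 16q − 5 = −17q + 7 ⇒ q = 4/11.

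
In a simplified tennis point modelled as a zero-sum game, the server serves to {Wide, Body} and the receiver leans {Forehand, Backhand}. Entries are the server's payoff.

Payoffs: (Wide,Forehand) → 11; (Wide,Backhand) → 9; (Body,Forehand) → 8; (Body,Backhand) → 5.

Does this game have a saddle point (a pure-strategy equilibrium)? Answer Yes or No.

Yes

Row minima: Wide → 9, Body → 5; maximin = 9.
Column maxima: Forehand → 11, Backhand → 9; minimax = 9.
maximin = minimax = 9, so a saddle point exists.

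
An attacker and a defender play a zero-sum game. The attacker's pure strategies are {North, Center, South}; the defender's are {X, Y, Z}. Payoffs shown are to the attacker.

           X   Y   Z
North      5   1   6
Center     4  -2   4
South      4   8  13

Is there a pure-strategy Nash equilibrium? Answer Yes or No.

Row minima: North → 1, Center → -2, South → 4; maximin = 4.
Column maxima: X → 5, Y → 8, Z → 13; minimax = 5.
4 ≠ 5, so no pure-strategy equilibrium exists.

No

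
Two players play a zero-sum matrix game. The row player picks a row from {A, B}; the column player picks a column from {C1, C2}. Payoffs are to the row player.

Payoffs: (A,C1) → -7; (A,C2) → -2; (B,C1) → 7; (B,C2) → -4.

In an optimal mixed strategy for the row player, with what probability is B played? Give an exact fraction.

Row minima: A → -7, B → -4; maximin = -4.
Column maxima: C1 → 7, C2 → -2; minimax = -2.
-4 ≠ -2, so there is no saddle point; optimal play is mixed.
Let the row player play A with probability p. Expected payoff against C1: (-7)p + 7(1−p) = −14p + 7; against C2: (-2)p + (-4)(1−p) = 2p − 4.
Setting these equal: −14p + 7 = 2p − 4 ⇒ −16p = -11 ⇒ p = 11/16, and the value is (-14)·(11/16) + 7 = -21/8.
For the column player: with q = P(C1), equating A's and B's payoffs gives −5q − 2 = 11q − 4 ⇒ q = 1/8.

5/16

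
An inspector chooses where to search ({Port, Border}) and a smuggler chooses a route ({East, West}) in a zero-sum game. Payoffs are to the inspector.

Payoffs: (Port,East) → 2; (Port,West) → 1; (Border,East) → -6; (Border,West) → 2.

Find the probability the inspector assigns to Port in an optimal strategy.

Row minima: Port → 1, Border → -6; maximin = 1.
Column maxima: East → 2, West → 2; minimax = 2.
1 ≠ 2, so there is no saddle point; optimal play is mixed.
Let the inspector play Port with probability p. Expected payoff against East: 2p + (-6)(1−p) = 8p − 6; against West: 1p + 2(1−p) = −p + 2.
Setting these equal: 8p − 6 = −p + 2 ⇒ 9p = 8 ⇒ p = 8/9, and the value is (8)·(8/9) − 6 = 10/9.
For the smuggler: with q = P(East), equating Port's and Border's payoffs gives q + 1 = −8q + 2 ⇒ q = 1/9.

8/9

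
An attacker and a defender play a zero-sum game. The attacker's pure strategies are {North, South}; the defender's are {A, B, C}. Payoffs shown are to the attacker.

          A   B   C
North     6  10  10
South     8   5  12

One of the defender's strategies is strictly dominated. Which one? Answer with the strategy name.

A holds the attacker's payoff strictly below C in every row: 6 < 10, 8 < 12.
So C is strictly dominated for the defender.

C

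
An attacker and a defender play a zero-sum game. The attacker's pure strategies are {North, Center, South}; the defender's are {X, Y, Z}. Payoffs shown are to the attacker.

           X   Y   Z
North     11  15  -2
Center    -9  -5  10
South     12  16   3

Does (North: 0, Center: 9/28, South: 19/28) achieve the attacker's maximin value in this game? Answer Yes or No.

Against X this mix gives (9/28)·(-9) + (19/28)·12 = 21/4.
Against Y this mix gives (9/28)·(-5) + (19/28)·16 = 37/4.
Against Z this mix gives (9/28)·10 + (19/28)·3 = 21/4.
All of the defender's active replies (X, Z) yield 21/4, and no column does worse for the attacker. The mix makes the defender indifferent and guarantees 21/4, so it is optimal.

Yes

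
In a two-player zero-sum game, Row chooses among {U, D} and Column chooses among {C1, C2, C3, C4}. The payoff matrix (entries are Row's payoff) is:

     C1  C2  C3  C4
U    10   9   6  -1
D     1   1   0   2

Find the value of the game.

4/3

Row minima: U → -1, D → 0; maximin = 0.
Column maxima: C1 → 10, C2 → 9, C3 → 6, C4 → 2; minimax = 2.
0 ≠ 2, so there is no saddle point; optimal play is mixed.
C1 is strictly dominated by C3 (it gives Row strictly more in every row), so Column never plays it.
C2 is strictly dominated by C3 (it gives Row strictly more in every row), so Column never plays it.
On the remaining 2×2 (U, D vs C3, C4):
Let Row play U with probability p. Expected payoff against C3: 6p + 0(1−p) = 6p; against C4: (-1)p + 2(1−p) = −3p + 2.
Setting these equal: 6p = −3p + 2 ⇒ 9p = 2 ⇒ p = 2/9, and the value is (6)·(2/9) = 4/3.
For Column: with q = P(C3), equating U's and D's payoffs gives 7q − 1 = −2q + 2 ⇒ q = 1/3.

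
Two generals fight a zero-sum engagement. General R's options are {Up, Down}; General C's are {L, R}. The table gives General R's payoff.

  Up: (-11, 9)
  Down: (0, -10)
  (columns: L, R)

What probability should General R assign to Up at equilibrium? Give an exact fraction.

Row minima: Up → -11, Down → -10; maximin = -10.
Column maxima: L → 0, R → 9; minimax = 0.
-10 ≠ 0, so there is no saddle point; optimal play is mixed.
Let General R play Up with probability p. Expected payoff against L: (-11)p + 0(1−p) = −11p; against R: 9p + (-10)(1−p) = 19p − 10.
Setting these equal: −11p = 19p − 10 ⇒ −30p = -10 ⇒ p = 1/3, and the value is (-11)·(1/3) = -11/3.
For General C: with q = P(L), equating Up's and Down's payoffs gives −20q + 9 = 10q − 10 ⇒ q = 19/30.

1/3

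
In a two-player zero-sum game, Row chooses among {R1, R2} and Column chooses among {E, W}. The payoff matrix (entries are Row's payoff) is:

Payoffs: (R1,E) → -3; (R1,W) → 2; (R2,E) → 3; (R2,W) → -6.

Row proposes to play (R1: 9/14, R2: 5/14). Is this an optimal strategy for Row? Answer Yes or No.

Against E this mix gives (9/14)·(-3) + (5/14)·3 = -6/7.
Against W this mix gives (9/14)·2 + (5/14)·(-6) = -6/7.
All of Column's active replies (E, W) yield -6/7, and no column does worse for Row. The mix makes Column indifferent and guarantees -6/7, so it is optimal.

Yes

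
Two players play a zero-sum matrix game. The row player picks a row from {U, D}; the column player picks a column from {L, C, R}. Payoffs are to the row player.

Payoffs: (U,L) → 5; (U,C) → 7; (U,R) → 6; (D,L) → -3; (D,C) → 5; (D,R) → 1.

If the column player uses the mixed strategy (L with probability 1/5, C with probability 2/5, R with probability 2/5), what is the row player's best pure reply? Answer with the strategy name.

U

Expected payoff of U: (1/5)·5 + (2/5)·7 + (2/5)·6 = 31/5.
Expected payoff of D: (1/5)·(-3) + (2/5)·5 + (2/5)·1 = 9/5.
The largest is 31/5, so the row player's best response is U.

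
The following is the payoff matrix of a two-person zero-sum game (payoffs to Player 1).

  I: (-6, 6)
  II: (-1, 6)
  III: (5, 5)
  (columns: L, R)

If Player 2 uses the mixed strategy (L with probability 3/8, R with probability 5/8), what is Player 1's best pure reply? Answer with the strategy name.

III

Expected payoff of I: (3/8)·(-6) + (5/8)·6 = 3/2.
Expected payoff of II: (3/8)·(-1) + (5/8)·6 = 27/8.
Expected payoff of III: (3/8)·5 + (5/8)·5 = 5.
The largest is 5, so Player 1's best response is III.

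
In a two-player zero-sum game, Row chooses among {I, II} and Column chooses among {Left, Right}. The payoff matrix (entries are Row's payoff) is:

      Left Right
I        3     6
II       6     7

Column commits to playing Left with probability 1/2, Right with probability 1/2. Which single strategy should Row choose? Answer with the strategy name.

II

Expected payoff of I: (1/2)·3 + (1/2)·6 = 9/2.
Expected payoff of II: (1/2)·6 + (1/2)·7 = 13/2.
The largest is 13/2, so Row's best response is II.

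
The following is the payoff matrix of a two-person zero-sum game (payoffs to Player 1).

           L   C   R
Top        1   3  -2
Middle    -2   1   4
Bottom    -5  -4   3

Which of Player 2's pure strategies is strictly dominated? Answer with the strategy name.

L holds Player 1's payoff strictly below C in every row: 1 < 3, -2 < 1, -5 < -4.
So C is strictly dominated for Player 2.

C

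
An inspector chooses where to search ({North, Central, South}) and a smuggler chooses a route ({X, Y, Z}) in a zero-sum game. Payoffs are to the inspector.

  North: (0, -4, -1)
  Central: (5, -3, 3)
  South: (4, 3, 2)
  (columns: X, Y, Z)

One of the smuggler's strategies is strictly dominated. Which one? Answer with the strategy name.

X

Y holds the inspector's payoff strictly below X in every row: -4 < 0, -3 < 5, 3 < 4.
So X is strictly dominated for the smuggler.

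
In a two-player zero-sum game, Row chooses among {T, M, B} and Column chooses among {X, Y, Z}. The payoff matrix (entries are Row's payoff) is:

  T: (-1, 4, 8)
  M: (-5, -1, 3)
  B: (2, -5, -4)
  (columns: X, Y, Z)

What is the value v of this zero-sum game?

Row minima: T → -1, M → -5, B → -5; maximin = -1.
Column maxima: X → 2, Y → 4, Z → 8; minimax = 2.
-1 ≠ 2, so there is no saddle point; optimal play is mixed.
M is strictly dominated by T, so Row never plays it.
Z is strictly dominated by Y (it gives Row strictly more in every row), so Column never plays it.
On the remaining 2×2 (T, B vs X, Y):
Let Row play T with probability p. Expected payoff against X: (-1)p + 2(1−p) = −3p + 2; against Y: 4p + (-5)(1−p) = 9p − 5.
Setting these equal: −3p + 2 = 9p − 5 ⇒ −12p = -7 ⇒ p = 7/12, and the value is (-3)·(7/12) + 2 = 1/4.
For Column: with q = P(X), equating T's and B's payoffs gives −5q + 4 = 7q − 5 ⇒ q = 3/4.

1/4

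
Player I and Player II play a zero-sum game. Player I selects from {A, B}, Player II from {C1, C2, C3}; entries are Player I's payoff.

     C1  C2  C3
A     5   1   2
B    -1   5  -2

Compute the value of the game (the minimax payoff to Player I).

Row minima: A → 1, B → -2; maximin = 1.
Column maxima: C1 → 5, C2 → 5, C3 → 2; minimax = 2.
1 ≠ 2, so there is no saddle point; optimal play is mixed.
C1 is strictly dominated by C3 (it gives Player I strictly more in every row), so Player II never plays it.
On the remaining 2×2 (A, B vs C2, C3):
Let Player I play A with probability p. Expected payoff against C2: 1p + 5(1−p) = −4p + 5; against C3: 2p + (-2)(1−p) = 4p − 2.
Setting these equal: −4p + 5 = 4p − 2 ⇒ −8p = -7 ⇒ p = 7/8, and the value is (-4)·(7/8) + 5 = 3/2.
For Player II: with q = P(C2), equating A's and B's payoffs gives −q + 2 = 7q − 2 ⇒ q = 1/2.

3/2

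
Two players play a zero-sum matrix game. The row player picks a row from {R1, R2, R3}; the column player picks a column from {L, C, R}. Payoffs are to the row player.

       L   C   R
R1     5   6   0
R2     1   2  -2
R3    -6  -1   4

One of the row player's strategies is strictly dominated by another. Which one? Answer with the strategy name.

R1 gives a strictly higher payoff than R2 against every column: 5 > 1, 6 > 2, 0 > -2.
So R2 is strictly dominated and the row player never plays it.

R2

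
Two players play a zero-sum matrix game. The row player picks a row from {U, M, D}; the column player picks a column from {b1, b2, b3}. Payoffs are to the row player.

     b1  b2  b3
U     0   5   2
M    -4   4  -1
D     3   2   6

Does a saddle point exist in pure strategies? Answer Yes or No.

No

Row minima: U → 0, M → -4, D → 2; maximin = 2.
Column maxima: b1 → 3, b2 → 5, b3 → 6; minimax = 3.
2 ≠ 3, so no pure-strategy equilibrium exists.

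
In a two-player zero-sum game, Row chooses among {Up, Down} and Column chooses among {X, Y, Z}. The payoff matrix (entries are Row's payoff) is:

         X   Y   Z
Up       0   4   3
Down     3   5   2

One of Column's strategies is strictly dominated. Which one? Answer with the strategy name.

X holds Row's payoff strictly below Y in every row: 0 < 4, 3 < 5.
So Y is strictly dominated for Column.

Y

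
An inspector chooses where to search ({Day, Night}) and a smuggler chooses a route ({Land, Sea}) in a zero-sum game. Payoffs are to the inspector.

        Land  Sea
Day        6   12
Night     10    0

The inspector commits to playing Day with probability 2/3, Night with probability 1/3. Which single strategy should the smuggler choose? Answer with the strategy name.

Land

If the smuggler plays Land, the inspector's expected payoff is (2/3)·6 + (1/3)·10 = 22/3.
If the smuggler plays Sea, the inspector's expected payoff is (2/3)·12 + (1/3)·0 = 8.
The smuggler minimizes the inspector's payoff; the smallest is 22/3, so the best response is Land.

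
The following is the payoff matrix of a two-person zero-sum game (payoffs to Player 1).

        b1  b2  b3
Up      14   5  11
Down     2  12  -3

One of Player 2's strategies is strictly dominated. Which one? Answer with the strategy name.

b1

b3 holds Player 1's payoff strictly below b1 in every row: 11 < 14, -3 < 2.
So b1 is strictly dominated for Player 2.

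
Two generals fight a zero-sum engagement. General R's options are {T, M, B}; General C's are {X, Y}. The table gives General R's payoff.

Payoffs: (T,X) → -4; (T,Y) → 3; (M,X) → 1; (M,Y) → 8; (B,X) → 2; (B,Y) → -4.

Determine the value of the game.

20/13

Row minima: T → -4, M → 1, B → -4; maximin = 1.
Column maxima: X → 2, Y → 8; minimax = 2.
1 ≠ 2, so there is no saddle point; optimal play is mixed.
T is strictly dominated by M, so General R never plays it.
On the remaining 2×2 (M, B vs X, Y):
Let General R play M with probability p. Expected payoff against X: 1p + 2(1−p) = −p + 2; against Y: 8p + (-4)(1−p) = 12p − 4.
Setting these equal: −p + 2 = 12p − 4 ⇒ −13p = -6 ⇒ p = 6/13, and the value is (-1)·(6/13) + 2 = 20/13.
For General C: with q = P(X), equating M's and B's payoffs gives −7q + 8 = 6q − 4 ⇒ q = 12/13.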